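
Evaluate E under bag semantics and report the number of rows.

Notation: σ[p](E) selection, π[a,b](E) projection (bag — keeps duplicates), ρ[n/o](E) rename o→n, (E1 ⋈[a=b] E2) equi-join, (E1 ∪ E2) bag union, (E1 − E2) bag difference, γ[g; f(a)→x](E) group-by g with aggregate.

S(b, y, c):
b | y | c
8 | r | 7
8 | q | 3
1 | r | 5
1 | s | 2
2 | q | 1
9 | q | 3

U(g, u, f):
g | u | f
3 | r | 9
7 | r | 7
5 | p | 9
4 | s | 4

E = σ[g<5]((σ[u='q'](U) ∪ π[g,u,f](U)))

Stepwise |·|:
  U → 4
  σ[u='q'](U) → 0
  U → 4
  π[g,u,f](U) → 4
  (σ[u='q'](U) ∪ π[g,u,f](U)) → 4
  σ[g<5]((σ[u='q'](U) ∪ π[g,u,f](U))) → 2

|E| = 2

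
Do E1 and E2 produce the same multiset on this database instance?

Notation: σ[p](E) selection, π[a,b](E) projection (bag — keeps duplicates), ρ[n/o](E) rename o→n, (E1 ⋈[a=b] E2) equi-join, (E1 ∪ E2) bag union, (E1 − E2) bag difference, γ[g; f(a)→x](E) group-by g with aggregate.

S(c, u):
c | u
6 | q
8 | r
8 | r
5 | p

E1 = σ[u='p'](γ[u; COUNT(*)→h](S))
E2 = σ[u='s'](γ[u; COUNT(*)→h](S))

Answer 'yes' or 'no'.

E1 per-node cardinality:
  S → 4
  γ[u; COUNT(*)→h](S) → 3
  σ[u='p'](γ[u; COUNT(*)→h](S)) → 1
E2 per-node cardinality:
  S → 4
  γ[u; COUNT(*)→h](S) → 3
  σ[u='s'](γ[u; COUNT(*)→h](S)) → 0

E1 result:
u | h
p | 1
E2 result:
u | h
(0 rows)
Witness: ('p', 1) appears 1× in E1 but 0× in E2.

no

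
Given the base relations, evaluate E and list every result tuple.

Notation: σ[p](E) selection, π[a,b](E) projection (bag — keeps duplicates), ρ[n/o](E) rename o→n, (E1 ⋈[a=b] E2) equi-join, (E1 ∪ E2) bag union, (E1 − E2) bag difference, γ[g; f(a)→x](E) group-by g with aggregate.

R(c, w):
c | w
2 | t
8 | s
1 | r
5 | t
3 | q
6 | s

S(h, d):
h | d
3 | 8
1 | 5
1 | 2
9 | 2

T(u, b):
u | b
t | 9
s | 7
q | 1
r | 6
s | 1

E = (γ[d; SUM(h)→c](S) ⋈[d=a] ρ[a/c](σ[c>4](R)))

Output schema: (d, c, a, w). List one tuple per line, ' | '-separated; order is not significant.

Row counts bottom-up:
  S → 4
  γ[d; SUM(h)→c](S) → 3
  R → 6
  σ[c>4](R) → 3
  ρ[a/c](σ[c>4](R)) → 3
  (γ[d; SUM(h)→c](S) ⋈[d=a] ρ[a/c](σ[c>4](R))) → 2

== RESULT ==
d | c | a | w
5 | 1 | 5 | t
8 | 3 | 8 | s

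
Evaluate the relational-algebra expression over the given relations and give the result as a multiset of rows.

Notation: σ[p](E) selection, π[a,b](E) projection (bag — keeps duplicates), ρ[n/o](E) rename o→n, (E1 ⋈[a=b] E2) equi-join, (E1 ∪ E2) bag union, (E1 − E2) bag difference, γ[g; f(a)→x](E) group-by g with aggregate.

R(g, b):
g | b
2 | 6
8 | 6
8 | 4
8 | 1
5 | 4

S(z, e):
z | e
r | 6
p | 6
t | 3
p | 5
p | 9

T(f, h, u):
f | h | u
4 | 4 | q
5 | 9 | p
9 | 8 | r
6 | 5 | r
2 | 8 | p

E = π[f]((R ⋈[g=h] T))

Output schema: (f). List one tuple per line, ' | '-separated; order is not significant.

Row counts bottom-up:
  R → 5
  T → 5
  (R ⋈[g=h] T) → 7
  π[f]((R ⋈[g=h] T)) → 7

== RESULT ==
f
2
2
2
6
9
9
9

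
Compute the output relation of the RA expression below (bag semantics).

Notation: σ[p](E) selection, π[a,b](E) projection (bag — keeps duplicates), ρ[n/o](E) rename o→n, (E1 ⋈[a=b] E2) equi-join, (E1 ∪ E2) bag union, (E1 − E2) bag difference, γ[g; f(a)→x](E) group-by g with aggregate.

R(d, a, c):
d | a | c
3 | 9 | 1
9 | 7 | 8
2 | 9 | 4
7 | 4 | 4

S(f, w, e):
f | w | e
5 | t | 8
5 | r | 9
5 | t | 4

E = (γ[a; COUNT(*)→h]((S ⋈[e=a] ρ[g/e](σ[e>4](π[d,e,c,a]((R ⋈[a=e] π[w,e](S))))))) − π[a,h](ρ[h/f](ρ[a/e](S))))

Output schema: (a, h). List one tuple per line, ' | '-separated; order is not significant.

Subexpression sizes:
  S → 3
  R → 4
  S → 3
  π[w,e](S) → 3
  (R ⋈[a=e] π[w,e](S)) → 3
  π[d,e,c,a]((R ⋈[a=e] π[w,e](S))) → 3
  σ[e>4](π[d,e,c,a]((R ⋈[a=e] π[w,e](S)))) → 2
  ρ[g/e](σ[e>4](π[d,e,c,a]((R ⋈[a=e] π[w,e](S))))) → 2
  (S ⋈[e=a] ρ[g/e](σ[e>4](π[d,e,c,a]((R ⋈[a=e] π[w,e](S)))))) → 2
  γ[a; COUNT(*)→h]((S ⋈[e=a] ρ[g/e](σ[e>4](π[d,e,c,a]((R ⋈[a=e] π[w,e](S))))))) → 1
  S → 3
  ρ[a/e](S) → 3
  ρ[h/f](ρ[a/e](S)) → 3
  π[a,h](ρ[h/f](ρ[a/e](S))) → 3
  (γ[a; COUNT(*)→h]((S ⋈[e=a] ρ[g/e](σ[e>4](π[d,e,c,a]((R ⋈[a=e] π[w,e](S))))))) − π[a,h](ρ[h/f](ρ[a/e](S)))) → 1

== RESULT ==
a | h
9 | 2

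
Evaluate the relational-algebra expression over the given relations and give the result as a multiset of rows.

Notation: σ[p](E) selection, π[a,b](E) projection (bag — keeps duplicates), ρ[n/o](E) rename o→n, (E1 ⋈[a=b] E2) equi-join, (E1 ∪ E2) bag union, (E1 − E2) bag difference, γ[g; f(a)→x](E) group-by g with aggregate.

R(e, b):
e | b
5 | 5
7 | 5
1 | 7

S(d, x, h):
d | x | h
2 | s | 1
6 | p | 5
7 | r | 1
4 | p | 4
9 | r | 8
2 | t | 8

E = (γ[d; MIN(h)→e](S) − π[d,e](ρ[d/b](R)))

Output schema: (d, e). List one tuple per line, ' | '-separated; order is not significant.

Per-node cardinality:
  S → 6
  γ[d; MIN(h)→e](S) → 5
  R → 3
  ρ[d/b](R) → 3
  π[d,e](ρ[d/b](R)) → 3
  (γ[d; MIN(h)→e](S) − π[d,e](ρ[d/b](R))) → 4

== RESULT ==
d | e
2 | 1
4 | 4
6 | 5
9 | 8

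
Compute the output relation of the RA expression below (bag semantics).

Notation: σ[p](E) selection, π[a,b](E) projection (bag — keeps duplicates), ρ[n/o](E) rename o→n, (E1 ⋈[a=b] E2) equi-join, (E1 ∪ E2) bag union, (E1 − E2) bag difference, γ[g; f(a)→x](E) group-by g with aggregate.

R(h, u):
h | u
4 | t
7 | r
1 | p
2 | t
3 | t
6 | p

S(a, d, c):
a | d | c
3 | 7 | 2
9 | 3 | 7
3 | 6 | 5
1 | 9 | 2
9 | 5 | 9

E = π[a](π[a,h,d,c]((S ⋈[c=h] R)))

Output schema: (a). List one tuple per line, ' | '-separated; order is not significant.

Per-node cardinality:
  S → 5
  R → 6
  (S ⋈[c=h] R) → 3
  π[a,h,d,c]((S ⋈[c=h] R)) → 3
  π[a](π[a,h,d,c]((S ⋈[c=h] R))) → 3

== RESULT ==
a
1
3
9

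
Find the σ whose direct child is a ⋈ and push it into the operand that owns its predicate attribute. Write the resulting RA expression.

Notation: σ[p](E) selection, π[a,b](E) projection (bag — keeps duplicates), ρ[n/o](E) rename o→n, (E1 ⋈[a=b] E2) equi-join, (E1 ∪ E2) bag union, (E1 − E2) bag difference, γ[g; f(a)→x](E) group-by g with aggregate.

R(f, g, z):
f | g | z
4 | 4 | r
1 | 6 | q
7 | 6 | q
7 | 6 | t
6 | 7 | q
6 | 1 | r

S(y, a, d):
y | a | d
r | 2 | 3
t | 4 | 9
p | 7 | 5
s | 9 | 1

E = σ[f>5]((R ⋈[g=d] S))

σ filters on f, owned by the left side.
E' = (σ[f>5](R) ⋈[g=d] S)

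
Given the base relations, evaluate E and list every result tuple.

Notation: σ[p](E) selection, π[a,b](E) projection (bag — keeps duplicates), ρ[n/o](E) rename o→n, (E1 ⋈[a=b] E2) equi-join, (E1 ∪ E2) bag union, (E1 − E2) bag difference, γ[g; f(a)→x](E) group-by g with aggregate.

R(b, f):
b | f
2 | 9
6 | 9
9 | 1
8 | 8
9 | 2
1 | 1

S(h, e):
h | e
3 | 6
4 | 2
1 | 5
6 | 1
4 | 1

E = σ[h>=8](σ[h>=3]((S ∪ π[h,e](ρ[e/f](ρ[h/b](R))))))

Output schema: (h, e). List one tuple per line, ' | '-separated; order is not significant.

Row counts bottom-up:
  S → 5
  R → 6
  ρ[h/b](R) → 6
  ρ[e/f](ρ[h/b](R)) → 6
  π[h,e](ρ[e/f](ρ[h/b](R))) → 6
  (S ∪ π[h,e](ρ[e/f](ρ[h/b](R)))) → 11
  σ[h>=3]((S ∪ π[h,e](ρ[e/f](ρ[h/b](R))))) → 8
  σ[h>=8](σ[h>=3]((S ∪ π[h,e](ρ[e/f](ρ[h/b](R)))))) → 3

== RESULT ==
h | e
8 | 8
9 | 1
9 | 2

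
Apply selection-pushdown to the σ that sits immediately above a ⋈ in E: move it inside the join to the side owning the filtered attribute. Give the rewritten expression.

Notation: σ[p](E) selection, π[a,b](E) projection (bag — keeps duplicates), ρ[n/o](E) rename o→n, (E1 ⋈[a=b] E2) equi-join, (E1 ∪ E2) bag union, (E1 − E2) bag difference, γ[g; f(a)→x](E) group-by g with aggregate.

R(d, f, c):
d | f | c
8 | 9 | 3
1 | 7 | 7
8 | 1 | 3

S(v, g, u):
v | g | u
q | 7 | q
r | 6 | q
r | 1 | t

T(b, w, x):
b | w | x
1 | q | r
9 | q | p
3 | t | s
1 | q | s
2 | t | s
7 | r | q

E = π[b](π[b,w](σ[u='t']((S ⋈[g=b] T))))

σ filters on u, owned by the left side.
E' = π[b](π[b,w]((σ[u='t'](S) ⋈[g=b] T)))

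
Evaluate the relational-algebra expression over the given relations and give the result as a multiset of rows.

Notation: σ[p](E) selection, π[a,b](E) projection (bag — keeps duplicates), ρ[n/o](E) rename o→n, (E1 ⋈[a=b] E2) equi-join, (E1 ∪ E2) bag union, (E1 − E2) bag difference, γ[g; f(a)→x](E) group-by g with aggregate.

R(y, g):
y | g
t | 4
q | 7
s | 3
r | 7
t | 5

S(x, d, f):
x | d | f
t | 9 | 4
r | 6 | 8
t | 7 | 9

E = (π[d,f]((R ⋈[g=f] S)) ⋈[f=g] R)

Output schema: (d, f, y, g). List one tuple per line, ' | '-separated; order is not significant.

Stepwise |·|:
  R → 5
  S → 3
  (R ⋈[g=f] S) → 1
  π[d,f]((R ⋈[g=f] S)) → 1
  R → 5
  (π[d,f]((R ⋈[g=f] S)) ⋈[f=g] R) → 1

== RESULT ==
d | f | y | g
9 | 4 | t | 4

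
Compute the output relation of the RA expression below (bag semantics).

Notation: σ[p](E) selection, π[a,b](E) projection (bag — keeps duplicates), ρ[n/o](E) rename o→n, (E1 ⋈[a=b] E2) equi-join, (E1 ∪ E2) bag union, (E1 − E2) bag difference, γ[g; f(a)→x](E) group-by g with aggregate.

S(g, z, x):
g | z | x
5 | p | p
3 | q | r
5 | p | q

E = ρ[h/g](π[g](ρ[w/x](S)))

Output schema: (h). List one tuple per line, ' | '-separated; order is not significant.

Stepwise |·|:
  S → 3
  ρ[w/x](S) → 3
  π[g](ρ[w/x](S)) → 3
  ρ[h/g](π[g](ρ[w/x](S))) → 3

== RESULT ==
h
3
5
5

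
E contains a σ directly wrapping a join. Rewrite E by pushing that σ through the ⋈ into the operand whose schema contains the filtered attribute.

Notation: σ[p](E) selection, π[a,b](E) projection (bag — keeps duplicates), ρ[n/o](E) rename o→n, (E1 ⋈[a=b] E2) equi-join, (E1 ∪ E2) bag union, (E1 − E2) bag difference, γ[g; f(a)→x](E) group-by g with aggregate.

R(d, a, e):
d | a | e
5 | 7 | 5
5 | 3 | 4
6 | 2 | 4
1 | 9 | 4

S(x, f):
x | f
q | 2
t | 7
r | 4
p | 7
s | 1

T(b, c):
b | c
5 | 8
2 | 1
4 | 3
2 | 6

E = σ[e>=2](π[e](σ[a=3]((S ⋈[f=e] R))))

σ filters on a, owned by the right side.
E' = σ[e>=2](π[e]((S ⋈[f=e] σ[a=3](R))))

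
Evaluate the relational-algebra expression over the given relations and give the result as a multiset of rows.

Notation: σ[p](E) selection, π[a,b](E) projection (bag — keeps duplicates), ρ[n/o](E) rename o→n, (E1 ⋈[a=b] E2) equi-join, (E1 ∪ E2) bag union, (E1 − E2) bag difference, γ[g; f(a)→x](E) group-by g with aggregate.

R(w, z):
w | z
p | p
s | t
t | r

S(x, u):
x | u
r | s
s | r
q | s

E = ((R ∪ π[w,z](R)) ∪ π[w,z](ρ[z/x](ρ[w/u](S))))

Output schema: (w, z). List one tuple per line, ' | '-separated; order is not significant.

Stepwise |·|:
  R → 3
  R → 3
  π[w,z](R) → 3
  (R ∪ π[w,z](R)) → 6
  S → 3
  ρ[w/u](S) → 3
  ρ[z/x](ρ[w/u](S)) → 3
  π[w,z](ρ[z/x](ρ[w/u](S))) → 3
  ((R ∪ π[w,z](R)) ∪ π[w,z](ρ[z/x](ρ[w/u](S)))) → 9

== RESULT ==
w | z
p | p
p | p
r | s
s | q
s | r
s | t
s | t
t | r
t | r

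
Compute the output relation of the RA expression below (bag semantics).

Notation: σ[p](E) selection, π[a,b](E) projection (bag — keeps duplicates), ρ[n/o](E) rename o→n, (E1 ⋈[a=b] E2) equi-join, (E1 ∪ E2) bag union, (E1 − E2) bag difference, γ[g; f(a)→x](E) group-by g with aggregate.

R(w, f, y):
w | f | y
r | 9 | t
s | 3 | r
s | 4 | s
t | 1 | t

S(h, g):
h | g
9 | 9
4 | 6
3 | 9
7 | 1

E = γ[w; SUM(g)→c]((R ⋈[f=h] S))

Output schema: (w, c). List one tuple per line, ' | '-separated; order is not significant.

Stepwise |·|:
  R → 4
  S → 4
  (R ⋈[f=h] S) → 3
  γ[w; SUM(g)→c]((R ⋈[f=h] S)) → 2

== RESULT ==
w | c
r | 9
s | 15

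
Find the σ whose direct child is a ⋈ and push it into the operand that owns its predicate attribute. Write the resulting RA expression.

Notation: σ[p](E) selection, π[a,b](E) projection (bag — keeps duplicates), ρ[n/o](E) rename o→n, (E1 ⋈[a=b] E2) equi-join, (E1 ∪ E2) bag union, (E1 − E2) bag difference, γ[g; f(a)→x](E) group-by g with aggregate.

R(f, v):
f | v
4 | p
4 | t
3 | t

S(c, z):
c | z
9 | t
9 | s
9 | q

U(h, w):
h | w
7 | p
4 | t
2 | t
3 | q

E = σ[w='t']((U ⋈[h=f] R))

σ filters on w, owned by the left side.
E' = (σ[w='t'](U) ⋈[h=f] R)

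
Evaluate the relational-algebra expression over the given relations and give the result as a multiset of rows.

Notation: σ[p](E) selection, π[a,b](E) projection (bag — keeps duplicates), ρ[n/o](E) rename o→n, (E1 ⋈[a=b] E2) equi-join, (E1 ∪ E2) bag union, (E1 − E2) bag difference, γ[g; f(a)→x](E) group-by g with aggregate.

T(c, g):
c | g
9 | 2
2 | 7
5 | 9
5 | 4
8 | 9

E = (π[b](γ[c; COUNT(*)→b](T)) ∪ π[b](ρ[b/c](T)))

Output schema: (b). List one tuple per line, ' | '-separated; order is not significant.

Per-node cardinality:
  T → 5
  γ[c; COUNT(*)→b](T) → 4
  π[b](γ[c; COUNT(*)→b](T)) → 4
  T → 5
  ρ[b/c](T) → 5
  π[b](ρ[b/c](T)) → 5
  (π[b](γ[c; COUNT(*)→b](T)) ∪ π[b](ρ[b/c](T))) → 9

== RESULT ==
b
1
1
1
2
2
5
5
8
9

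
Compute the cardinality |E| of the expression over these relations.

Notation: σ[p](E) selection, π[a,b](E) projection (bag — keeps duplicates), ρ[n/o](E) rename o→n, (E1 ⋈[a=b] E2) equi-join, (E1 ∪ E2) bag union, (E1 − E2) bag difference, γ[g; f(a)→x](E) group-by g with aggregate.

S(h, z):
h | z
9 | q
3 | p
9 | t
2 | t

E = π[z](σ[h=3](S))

Per-node cardinality:
  S → 4
  σ[h=3](S) → 1
  π[z](σ[h=3](S)) → 1

|E| = 1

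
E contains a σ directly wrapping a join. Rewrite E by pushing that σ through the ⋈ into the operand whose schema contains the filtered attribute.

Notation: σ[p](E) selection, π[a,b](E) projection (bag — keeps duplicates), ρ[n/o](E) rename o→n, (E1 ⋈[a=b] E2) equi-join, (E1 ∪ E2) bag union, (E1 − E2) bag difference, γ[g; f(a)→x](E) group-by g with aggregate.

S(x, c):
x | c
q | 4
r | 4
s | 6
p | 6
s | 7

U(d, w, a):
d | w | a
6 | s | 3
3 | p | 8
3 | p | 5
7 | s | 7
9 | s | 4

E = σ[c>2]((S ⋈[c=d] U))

σ filters on c, owned by the left side.
E' = (σ[c>2](S) ⋈[c=d] U)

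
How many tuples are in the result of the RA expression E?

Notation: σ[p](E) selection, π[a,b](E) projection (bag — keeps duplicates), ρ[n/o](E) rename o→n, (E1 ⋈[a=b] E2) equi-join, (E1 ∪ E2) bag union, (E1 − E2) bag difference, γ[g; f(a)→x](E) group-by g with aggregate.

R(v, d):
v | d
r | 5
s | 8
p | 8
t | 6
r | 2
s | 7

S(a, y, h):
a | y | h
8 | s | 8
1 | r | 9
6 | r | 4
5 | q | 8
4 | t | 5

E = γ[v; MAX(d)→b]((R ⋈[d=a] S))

Subexpression sizes:
  R → 6
  S → 5
  (R ⋈[d=a] S) → 4
  γ[v; MAX(d)→b]((R ⋈[d=a] S)) → 4

|E| = 4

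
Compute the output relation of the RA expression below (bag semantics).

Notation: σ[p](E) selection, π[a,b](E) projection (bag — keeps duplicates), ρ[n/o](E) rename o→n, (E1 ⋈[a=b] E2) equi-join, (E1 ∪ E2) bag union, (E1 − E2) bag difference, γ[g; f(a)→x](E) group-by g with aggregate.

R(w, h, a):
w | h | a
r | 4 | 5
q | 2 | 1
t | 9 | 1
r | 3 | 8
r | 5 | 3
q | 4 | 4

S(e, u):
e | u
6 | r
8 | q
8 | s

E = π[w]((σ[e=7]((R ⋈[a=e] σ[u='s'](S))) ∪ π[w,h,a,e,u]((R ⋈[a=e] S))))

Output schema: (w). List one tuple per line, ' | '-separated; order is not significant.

Row counts bottom-up:
  R → 6
  S → 3
  σ[u='s'](S) → 1
  (R ⋈[a=e] σ[u='s'](S)) → 1
  σ[e=7]((R ⋈[a=e] σ[u='s'](S))) → 0
  R → 6
  S → 3
  (R ⋈[a=e] S) → 2
  π[w,h,a,e,u]((R ⋈[a=e] S)) → 2
  (σ[e=7]((R ⋈[a=e] σ[u='s'](S))) ∪ π[w,h,a,e,u]((R ⋈[a=e] S))) → 2
  π[w]((σ[e=7]((R ⋈[a=e] σ[u='s'](S))) ∪ π[w,h,a,e,u]((R ⋈[a=e] S)))) → 2

== RESULT ==
w
r
r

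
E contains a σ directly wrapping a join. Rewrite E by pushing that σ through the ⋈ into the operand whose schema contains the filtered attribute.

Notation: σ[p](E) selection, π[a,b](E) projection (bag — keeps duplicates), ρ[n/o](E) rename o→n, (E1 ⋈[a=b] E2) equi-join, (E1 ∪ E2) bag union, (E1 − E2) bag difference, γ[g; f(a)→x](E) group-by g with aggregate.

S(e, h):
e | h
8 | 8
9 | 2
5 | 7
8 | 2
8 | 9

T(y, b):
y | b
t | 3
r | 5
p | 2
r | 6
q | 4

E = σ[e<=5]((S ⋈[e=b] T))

σ filters on e, owned by the left side.
E' = (σ[e<=5](S) ⋈[e=b] T)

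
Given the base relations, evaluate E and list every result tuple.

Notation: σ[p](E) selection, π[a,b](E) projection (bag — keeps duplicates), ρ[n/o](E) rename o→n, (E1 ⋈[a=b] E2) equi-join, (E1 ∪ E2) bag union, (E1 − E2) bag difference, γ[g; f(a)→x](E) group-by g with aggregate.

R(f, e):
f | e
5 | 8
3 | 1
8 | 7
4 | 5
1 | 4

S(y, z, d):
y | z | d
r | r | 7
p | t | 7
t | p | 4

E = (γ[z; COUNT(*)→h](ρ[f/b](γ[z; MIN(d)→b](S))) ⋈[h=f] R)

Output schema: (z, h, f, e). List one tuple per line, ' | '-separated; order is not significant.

Per-node cardinality:
  S → 3
  γ[z; MIN(d)→b](S) → 3
  ρ[f/b](γ[z; MIN(d)→b](S)) → 3
  γ[z; COUNT(*)→h](ρ[f/b](γ[z; MIN(d)→b](S))) → 3
  R → 5
  (γ[z; COUNT(*)→h](ρ[f/b](γ[z; MIN(d)→b](S))) ⋈[h=f] R) → 3

== RESULT ==
z | h | f | e
p | 1 | 1 | 4
r | 1 | 1 | 4
t | 1 | 1 | 4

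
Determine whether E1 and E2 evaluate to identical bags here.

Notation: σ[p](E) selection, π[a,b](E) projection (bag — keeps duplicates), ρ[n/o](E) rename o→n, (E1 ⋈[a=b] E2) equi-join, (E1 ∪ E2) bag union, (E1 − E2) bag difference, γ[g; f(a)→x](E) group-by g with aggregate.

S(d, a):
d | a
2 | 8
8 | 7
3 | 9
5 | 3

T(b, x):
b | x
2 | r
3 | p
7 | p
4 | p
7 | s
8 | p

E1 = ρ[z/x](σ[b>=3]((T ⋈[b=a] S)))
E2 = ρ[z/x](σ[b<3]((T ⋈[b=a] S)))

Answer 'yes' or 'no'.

E1 stepwise |·|:
  T → 6
  S → 4
  (T ⋈[b=a] S) → 4
  σ[b>=3]((T ⋈[b=a] S)) → 4
  ρ[z/x](σ[b>=3]((T ⋈[b=a] S))) → 4
E2 stepwise |·|:
  T → 6
  S → 4
  (T ⋈[b=a] S) → 4
  σ[b<3]((T ⋈[b=a] S)) → 0
  ρ[z/x](σ[b<3]((T ⋈[b=a] S))) → 0

E1 result:
b | z | d | a
3 | p | 5 | 3
7 | p | 8 | 7
7 | s | 8 | 7
8 | p | 2 | 8
E2 result:
b | z | d | a
(0 rows)
Witness: (7, 'p', 8, 7) appears 1× in E1 but 0× in E2.

no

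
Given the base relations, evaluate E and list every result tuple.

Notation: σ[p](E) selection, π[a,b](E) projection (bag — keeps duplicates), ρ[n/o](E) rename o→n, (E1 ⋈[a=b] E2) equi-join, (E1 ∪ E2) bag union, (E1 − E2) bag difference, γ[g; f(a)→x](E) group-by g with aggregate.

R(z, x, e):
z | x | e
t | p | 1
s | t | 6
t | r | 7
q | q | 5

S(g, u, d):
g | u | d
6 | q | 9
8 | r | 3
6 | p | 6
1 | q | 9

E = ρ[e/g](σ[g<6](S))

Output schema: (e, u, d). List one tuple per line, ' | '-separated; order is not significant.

Row counts bottom-up:
  S → 4
  σ[g<6](S) → 1
  ρ[e/g](σ[g<6](S)) → 1

== RESULT ==
e | u | d
1 | q | 9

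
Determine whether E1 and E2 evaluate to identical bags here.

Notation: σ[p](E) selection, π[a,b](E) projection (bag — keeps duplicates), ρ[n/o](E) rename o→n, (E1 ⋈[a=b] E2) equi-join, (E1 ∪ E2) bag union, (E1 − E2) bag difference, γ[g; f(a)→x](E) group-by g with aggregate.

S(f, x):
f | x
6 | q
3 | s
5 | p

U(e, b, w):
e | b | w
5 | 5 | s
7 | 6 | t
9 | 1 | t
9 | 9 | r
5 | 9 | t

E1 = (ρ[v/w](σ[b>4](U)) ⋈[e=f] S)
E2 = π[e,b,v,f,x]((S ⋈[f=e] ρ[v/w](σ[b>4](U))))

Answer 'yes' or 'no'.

E1 row counts bottom-up:
  U → 5
  σ[b>4](U) → 4
  ρ[v/w](σ[b>4](U)) → 4
  S → 3
  (ρ[v/w](σ[b>4](U)) ⋈[e=f] S) → 2
E2 row counts bottom-up:
  S → 3
  U → 5
  σ[b>4](U) → 4
  ρ[v/w](σ[b>4](U)) → 4
  (S ⋈[f=e] ρ[v/w](σ[b>4](U))) → 2
  π[e,b,v,f,x]((S ⋈[f=e] ρ[v/w](σ[b>4](U)))) → 2

E1 and E2 produce the same multiset:
e | b | v | f | x
5 | 5 | s | 5 | p
5 | 9 | t | 5 | p

yes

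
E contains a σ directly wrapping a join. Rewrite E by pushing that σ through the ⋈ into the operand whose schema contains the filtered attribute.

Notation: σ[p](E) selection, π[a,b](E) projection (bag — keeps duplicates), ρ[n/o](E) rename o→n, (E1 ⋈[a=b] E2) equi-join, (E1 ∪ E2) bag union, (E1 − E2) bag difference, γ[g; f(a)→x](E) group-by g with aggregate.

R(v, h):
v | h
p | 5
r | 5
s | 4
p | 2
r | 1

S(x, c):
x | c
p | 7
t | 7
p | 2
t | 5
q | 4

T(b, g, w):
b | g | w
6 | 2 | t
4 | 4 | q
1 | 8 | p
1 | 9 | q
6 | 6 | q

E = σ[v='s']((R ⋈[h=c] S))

σ filters on v, owned by the left side.
E' = (σ[v='s'](R) ⋈[h=c] S)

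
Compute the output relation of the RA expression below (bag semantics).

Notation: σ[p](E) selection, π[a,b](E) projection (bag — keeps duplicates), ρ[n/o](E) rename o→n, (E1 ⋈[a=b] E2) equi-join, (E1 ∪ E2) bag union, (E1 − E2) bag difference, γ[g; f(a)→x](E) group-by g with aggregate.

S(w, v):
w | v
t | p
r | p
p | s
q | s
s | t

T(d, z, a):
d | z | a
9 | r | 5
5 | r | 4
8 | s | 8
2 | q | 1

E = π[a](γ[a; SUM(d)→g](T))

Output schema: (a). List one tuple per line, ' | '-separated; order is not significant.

Subexpression sizes:
  T → 4
  γ[a; SUM(d)→g](T) → 4
  π[a](γ[a; SUM(d)→g](T)) → 4

== RESULT ==
a
1
4
5
8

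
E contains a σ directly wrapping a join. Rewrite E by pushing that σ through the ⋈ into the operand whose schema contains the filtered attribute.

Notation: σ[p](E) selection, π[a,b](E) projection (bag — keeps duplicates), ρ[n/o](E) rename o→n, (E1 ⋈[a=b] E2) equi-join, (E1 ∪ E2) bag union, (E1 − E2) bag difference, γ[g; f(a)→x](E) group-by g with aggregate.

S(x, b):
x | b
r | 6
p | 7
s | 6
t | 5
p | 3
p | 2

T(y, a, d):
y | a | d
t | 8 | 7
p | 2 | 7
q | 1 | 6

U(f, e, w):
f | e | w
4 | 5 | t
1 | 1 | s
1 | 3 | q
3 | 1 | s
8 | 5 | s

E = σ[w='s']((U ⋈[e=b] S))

σ filters on w, owned by the left side.
E' = (σ[w='s'](U) ⋈[e=b] S)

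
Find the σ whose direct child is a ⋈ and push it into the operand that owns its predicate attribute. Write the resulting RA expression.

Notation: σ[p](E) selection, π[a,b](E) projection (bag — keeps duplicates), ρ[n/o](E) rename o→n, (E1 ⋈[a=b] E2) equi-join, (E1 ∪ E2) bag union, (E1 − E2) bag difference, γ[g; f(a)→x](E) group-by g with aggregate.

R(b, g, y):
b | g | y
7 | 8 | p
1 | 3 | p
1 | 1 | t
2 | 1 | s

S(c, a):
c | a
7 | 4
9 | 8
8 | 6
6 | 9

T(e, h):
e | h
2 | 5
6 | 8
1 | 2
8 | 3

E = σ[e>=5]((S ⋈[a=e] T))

σ filters on e, owned by the right side.
E' = (S ⋈[a=e] σ[e>=5](T))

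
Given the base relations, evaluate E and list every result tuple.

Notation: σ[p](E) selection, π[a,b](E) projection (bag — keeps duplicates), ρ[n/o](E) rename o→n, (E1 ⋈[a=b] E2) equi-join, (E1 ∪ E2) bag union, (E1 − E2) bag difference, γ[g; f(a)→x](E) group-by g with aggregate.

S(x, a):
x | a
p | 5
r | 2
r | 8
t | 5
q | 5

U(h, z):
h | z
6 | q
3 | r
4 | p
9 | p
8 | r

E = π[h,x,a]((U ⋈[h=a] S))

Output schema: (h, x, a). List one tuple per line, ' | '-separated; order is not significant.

Per-node cardinality:
  U → 5
  S → 5
  (U ⋈[h=a] S) → 1
  π[h,x,a]((U ⋈[h=a] S)) → 1

== RESULT ==
h | x | a
8 | r | 8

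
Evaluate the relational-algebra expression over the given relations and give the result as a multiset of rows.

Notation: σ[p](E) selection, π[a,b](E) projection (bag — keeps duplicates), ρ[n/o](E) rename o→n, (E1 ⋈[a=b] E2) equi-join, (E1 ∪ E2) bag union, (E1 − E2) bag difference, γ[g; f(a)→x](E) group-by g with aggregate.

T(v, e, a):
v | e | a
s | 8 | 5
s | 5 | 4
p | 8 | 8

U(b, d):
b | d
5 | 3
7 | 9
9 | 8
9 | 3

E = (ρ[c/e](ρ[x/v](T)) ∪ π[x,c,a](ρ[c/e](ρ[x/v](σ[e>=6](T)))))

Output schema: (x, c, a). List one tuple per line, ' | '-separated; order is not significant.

Stepwise |·|:
  T → 3
  ρ[x/v](T) → 3
  ρ[c/e](ρ[x/v](T)) → 3
  T → 3
  σ[e>=6](T) → 2
  ρ[x/v](σ[e>=6](T)) → 2
  ρ[c/e](ρ[x/v](σ[e>=6](T))) → 2
  π[x,c,a](ρ[c/e](ρ[x/v](σ[e>=6](T)))) → 2
  (ρ[c/e](ρ[x/v](T)) ∪ π[x,c,a](ρ[c/e](ρ[x/v](σ[e>=6](T))))) → 5

== RESULT ==
x | c | a
p | 8 | 8
p | 8 | 8
s | 5 | 4
s | 8 | 5
s | 8 | 5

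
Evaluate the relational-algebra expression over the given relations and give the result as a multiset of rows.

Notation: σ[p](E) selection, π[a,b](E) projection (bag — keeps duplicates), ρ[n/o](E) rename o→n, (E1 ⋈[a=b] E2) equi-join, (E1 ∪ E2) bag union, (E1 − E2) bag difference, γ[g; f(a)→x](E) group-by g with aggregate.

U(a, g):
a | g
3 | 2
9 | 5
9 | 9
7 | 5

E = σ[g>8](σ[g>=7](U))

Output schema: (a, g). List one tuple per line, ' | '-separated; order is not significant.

Per-node cardinality:
  U → 4
  σ[g>=7](U) → 1
  σ[g>8](σ[g>=7](U)) → 1

== RESULT ==
a | g
9 | 9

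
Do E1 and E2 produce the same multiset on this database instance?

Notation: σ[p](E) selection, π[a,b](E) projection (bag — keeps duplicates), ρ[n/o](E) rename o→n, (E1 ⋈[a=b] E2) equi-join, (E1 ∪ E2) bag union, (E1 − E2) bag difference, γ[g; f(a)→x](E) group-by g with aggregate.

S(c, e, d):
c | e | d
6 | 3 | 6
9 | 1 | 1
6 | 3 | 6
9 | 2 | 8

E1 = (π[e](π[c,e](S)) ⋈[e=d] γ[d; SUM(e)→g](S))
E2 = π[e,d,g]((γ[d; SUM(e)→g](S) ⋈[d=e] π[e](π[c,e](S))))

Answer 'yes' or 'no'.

E1 per-node cardinality:
  S → 4
  π[c,e](S) → 4
  π[e](π[c,e](S)) → 4
  S → 4
  γ[d; SUM(e)→g](S) → 3
  (π[e](π[c,e](S)) ⋈[e=d] γ[d; SUM(e)→g](S)) → 1
E2 per-node cardinality:
  S → 4
  γ[d; SUM(e)→g](S) → 3
  S → 4
  π[c,e](S) → 4
  π[e](π[c,e](S)) → 4
  (γ[d; SUM(e)→g](S) ⋈[d=e] π[e](π[c,e](S))) → 1
  π[e,d,g]((γ[d; SUM(e)→g](S) ⋈[d=e] π[e](π[c,e](S)))) → 1

E1 and E2 produce the same multiset:
e | d | g
1 | 1 | 1

yes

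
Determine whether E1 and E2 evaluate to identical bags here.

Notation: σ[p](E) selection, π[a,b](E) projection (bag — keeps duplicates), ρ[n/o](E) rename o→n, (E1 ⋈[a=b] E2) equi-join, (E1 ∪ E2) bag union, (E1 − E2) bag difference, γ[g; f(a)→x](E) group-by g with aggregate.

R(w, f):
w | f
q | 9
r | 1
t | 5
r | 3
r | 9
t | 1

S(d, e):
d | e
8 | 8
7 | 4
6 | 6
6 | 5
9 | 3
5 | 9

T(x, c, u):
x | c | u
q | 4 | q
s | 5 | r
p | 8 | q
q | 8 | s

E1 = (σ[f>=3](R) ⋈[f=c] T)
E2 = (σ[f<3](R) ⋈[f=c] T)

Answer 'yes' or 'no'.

E1 per-node cardinality:
  R → 6
  σ[f>=3](R) → 4
  T → 4
  (σ[f>=3](R) ⋈[f=c] T) → 1
E2 per-node cardinality:
  R → 6
  σ[f<3](R) → 2
  T → 4
  (σ[f<3](R) ⋈[f=c] T) → 0

E1 result:
w | f | x | c | u
t | 5 | s | 5 | r
E2 result:
w | f | x | c | u
(0 rows)
Witness: ('t', 5, 's', 5, 'r') appears 1× in E1 but 0× in E2.

no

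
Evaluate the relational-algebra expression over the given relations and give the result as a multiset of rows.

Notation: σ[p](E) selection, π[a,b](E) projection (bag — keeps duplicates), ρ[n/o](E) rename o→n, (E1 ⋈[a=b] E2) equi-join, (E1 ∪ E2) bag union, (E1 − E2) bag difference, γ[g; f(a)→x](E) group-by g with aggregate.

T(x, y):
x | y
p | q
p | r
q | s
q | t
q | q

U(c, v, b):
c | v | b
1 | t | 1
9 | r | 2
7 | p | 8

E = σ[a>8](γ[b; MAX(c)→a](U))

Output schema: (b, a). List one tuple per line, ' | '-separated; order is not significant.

Stepwise |·|:
  U → 3
  γ[b; MAX(c)→a](U) → 3
  σ[a>8](γ[b; MAX(c)→a](U)) → 1

== RESULT ==
b | a
2 | 9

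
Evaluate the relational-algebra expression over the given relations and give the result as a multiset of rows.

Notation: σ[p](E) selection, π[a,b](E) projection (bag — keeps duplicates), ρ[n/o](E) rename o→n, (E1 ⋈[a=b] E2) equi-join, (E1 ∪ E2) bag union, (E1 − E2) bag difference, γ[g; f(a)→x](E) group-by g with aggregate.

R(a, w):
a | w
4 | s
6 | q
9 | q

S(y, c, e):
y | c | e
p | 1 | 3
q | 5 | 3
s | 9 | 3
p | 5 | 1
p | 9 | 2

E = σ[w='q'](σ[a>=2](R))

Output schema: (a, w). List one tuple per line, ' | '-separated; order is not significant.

Subexpression sizes:
  R → 3
  σ[a>=2](R) → 3
  σ[w='q'](σ[a>=2](R)) → 2

== RESULT ==
a | w
6 | q
9 | q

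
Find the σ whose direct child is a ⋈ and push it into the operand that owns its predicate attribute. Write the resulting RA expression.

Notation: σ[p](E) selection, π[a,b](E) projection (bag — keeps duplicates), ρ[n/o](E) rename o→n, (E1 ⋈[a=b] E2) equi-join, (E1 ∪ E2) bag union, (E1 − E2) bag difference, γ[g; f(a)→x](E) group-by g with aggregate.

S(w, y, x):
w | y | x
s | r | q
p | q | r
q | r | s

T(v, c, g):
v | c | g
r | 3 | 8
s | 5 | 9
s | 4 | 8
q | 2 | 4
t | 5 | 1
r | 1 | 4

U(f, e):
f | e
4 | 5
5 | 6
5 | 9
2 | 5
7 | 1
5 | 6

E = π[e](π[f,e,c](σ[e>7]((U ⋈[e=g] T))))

σ filters on e, owned by the left side.
E' = π[e](π[f,e,c]((σ[e>7](U) ⋈[e=g] T)))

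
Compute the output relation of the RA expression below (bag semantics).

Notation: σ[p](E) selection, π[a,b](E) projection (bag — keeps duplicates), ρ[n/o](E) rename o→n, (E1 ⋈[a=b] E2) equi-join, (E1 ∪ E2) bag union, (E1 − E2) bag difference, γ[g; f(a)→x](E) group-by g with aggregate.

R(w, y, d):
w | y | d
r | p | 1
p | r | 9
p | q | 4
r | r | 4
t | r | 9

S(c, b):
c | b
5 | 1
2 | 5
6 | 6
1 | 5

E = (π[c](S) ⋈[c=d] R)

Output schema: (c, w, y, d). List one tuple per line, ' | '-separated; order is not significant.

Subexpression sizes:
  S → 4
  π[c](S) → 4
  R → 5
  (π[c](S) ⋈[c=d] R) → 1

== RESULT ==
c | w | y | d
1 | r | p | 1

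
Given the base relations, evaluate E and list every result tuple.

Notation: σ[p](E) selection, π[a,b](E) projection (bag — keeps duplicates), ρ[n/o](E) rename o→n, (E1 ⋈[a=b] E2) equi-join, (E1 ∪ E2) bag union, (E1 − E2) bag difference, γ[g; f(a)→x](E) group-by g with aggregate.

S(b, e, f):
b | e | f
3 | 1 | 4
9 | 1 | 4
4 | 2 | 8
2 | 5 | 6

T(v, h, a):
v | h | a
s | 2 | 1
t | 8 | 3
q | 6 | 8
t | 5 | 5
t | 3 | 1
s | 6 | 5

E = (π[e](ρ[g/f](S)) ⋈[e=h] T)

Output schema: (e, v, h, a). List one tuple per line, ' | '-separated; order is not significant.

Row counts bottom-up:
  S → 4
  ρ[g/f](S) → 4
  π[e](ρ[g/f](S)) → 4
  T → 6
  (π[e](ρ[g/f](S)) ⋈[e=h] T) → 2

== RESULT ==
e | v | h | a
2 | s | 2 | 1
5 | t | 5 | 5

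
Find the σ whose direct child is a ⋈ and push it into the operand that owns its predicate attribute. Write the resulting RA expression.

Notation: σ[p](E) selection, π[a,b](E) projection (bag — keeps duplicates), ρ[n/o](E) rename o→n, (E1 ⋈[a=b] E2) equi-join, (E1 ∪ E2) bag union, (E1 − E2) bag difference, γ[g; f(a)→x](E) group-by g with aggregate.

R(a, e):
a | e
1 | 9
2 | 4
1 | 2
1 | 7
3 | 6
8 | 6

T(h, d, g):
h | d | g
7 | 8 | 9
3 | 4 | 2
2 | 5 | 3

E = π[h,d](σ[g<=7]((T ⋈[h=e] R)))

σ filters on g, owned by the left side.
E' = π[h,d]((σ[g<=7](T) ⋈[h=e] R))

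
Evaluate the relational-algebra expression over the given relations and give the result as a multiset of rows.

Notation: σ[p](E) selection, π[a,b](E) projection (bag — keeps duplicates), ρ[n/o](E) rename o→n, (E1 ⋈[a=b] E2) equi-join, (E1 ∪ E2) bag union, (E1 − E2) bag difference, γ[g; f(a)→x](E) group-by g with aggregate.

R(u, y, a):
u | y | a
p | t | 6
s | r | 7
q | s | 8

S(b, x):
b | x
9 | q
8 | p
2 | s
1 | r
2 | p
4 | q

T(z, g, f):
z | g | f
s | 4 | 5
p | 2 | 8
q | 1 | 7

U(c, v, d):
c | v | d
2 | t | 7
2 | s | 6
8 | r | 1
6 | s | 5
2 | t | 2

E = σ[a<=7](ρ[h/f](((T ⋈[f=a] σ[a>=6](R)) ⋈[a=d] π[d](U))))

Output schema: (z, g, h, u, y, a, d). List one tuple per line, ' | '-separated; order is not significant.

Stepwise |·|:
  T → 3
  R → 3
  σ[a>=6](R) → 3
  (T ⋈[f=a] σ[a>=6](R)) → 2
  U → 5
  π[d](U) → 5
  ((T ⋈[f=a] σ[a>=6](R)) ⋈[a=d] π[d](U)) → 1
  ρ[h/f](((T ⋈[f=a] σ[a>=6](R)) ⋈[a=d] π[d](U))) → 1
  σ[a<=7](ρ[h/f](((T ⋈[f=a] σ[a>=6](R)) ⋈[a=d] π[d](U)))) → 1

== RESULT ==
z | g | h | u | y | a | d
q | 1 | 7 | s | r | 7 | 7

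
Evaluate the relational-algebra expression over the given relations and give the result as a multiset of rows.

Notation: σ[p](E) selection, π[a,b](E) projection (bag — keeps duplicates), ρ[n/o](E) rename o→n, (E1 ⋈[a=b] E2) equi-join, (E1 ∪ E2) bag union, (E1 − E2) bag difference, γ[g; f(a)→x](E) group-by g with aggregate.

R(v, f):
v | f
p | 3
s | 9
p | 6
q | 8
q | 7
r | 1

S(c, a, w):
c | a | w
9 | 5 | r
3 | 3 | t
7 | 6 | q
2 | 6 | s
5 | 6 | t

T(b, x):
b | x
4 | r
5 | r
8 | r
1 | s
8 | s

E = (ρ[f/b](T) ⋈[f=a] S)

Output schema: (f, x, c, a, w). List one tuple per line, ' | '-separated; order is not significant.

Subexpression sizes:
  T → 5
  ρ[f/b](T) → 5
  S → 5
  (ρ[f/b](T) ⋈[f=a] S) → 1

== RESULT ==
f | x | c | a | w
5 | r | 9 | 5 | r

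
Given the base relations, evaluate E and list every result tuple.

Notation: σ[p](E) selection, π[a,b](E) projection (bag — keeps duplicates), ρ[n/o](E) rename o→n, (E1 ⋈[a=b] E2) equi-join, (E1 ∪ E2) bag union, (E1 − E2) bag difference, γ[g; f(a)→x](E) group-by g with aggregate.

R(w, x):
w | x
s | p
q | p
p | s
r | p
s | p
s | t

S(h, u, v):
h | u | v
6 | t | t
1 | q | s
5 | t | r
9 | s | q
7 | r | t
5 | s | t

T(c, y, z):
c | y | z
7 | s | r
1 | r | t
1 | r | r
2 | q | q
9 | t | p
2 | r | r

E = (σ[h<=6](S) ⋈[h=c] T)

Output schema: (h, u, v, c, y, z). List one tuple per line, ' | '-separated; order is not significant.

Row counts bottom-up:
  S → 6
  σ[h<=6](S) → 4
  T → 6
  (σ[h<=6](S) ⋈[h=c] T) → 2

== RESULT ==
h | u | v | c | y | z
1 | q | s | 1 | r | r
1 | q | s | 1 | r | t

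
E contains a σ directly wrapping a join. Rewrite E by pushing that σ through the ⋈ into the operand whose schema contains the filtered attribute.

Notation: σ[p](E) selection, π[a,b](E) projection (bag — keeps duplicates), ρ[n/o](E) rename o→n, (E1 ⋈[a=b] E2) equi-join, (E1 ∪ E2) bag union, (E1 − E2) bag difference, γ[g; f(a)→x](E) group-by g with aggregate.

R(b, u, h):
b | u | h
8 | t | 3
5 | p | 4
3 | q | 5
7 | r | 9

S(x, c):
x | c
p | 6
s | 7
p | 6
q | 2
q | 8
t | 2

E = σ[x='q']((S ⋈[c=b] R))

σ filters on x, owned by the left side.
E' = (σ[x='q'](S) ⋈[c=b] R)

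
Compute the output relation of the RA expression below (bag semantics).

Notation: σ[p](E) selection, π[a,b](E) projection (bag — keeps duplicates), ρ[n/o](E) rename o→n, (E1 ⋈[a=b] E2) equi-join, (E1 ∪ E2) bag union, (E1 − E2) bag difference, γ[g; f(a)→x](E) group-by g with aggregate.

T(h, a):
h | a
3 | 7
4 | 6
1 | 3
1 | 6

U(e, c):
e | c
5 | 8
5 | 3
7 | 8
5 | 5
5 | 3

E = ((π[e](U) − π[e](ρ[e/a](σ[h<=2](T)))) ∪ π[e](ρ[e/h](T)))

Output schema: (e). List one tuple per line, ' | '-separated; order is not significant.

Per-node cardinality:
  U → 5
  π[e](U) → 5
  T → 4
  σ[h<=2](T) → 2
  ρ[e/a](σ[h<=2](T)) → 2
  π[e](ρ[e/a](σ[h<=2](T))) → 2
  (π[e](U) − π[e](ρ[e/a](σ[h<=2](T)))) → 5
  T → 4
  ρ[e/h](T) → 4
  π[e](ρ[e/h](T)) → 4
  ((π[e](U) − π[e](ρ[e/a](σ[h<=2](T)))) ∪ π[e](ρ[e/h](T))) → 9

== RESULT ==
e
1
1
3
4
5
5
5
5
7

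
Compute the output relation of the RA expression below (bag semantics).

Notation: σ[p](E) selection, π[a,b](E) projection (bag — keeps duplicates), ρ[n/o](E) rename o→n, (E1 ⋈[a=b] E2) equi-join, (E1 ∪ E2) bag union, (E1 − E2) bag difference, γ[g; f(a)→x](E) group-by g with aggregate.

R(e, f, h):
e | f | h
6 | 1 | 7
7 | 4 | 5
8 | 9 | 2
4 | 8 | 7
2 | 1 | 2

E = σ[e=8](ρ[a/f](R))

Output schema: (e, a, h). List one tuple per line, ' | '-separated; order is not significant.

Stepwise |·|:
  R → 5
  ρ[a/f](R) → 5
  σ[e=8](ρ[a/f](R)) → 1

== RESULT ==
e | a | h
8 | 9 | 2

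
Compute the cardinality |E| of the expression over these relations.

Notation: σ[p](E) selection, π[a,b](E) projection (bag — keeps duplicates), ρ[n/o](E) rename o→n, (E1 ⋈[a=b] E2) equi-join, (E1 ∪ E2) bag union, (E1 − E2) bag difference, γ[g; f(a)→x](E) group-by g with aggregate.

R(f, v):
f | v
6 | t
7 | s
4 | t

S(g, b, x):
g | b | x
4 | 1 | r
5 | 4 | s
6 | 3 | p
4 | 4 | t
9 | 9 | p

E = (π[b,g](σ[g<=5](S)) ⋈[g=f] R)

Row counts bottom-up:
  S → 5
  σ[g<=5](S) → 3
  π[b,g](σ[g<=5](S)) → 3
  R → 3
  (π[b,g](σ[g<=5](S)) ⋈[g=f] R) → 2

|E| = 2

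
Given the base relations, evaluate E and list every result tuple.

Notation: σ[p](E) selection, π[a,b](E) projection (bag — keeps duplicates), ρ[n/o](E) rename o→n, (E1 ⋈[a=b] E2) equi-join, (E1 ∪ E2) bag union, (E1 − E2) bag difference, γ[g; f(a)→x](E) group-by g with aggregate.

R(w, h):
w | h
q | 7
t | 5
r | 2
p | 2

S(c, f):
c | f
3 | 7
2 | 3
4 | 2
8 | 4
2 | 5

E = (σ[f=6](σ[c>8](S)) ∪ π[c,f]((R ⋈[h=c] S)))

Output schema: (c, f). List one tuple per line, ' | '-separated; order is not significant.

Per-node cardinality:
  S → 5
  σ[c>8](S) → 0
  σ[f=6](σ[c>8](S)) → 0
  R → 4
  S → 5
  (R ⋈[h=c] S) → 4
  π[c,f]((R ⋈[h=c] S)) → 4
  (σ[f=6](σ[c>8](S)) ∪ π[c,f]((R ⋈[h=c] S))) → 4

== RESULT ==
c | f
2 | 3
2 | 3
2 | 5
2 | 5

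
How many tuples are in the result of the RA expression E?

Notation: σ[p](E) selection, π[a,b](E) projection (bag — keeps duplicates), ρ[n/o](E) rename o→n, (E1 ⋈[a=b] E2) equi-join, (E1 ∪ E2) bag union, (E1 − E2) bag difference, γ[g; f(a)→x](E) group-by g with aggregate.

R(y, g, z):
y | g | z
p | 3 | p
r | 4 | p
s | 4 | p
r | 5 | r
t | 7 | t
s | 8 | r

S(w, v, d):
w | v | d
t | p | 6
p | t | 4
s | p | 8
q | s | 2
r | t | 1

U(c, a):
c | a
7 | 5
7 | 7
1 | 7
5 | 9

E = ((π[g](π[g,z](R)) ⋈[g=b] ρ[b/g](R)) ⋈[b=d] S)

Row counts bottom-up:
  R → 6
  π[g,z](R) → 6
  π[g](π[g,z](R)) → 6
  R → 6
  ρ[b/g](R) → 6
  (π[g](π[g,z](R)) ⋈[g=b] ρ[b/g](R)) → 8
  S → 5
  ((π[g](π[g,z](R)) ⋈[g=b] ρ[b/g](R)) ⋈[b=d] S) → 5

|E| = 5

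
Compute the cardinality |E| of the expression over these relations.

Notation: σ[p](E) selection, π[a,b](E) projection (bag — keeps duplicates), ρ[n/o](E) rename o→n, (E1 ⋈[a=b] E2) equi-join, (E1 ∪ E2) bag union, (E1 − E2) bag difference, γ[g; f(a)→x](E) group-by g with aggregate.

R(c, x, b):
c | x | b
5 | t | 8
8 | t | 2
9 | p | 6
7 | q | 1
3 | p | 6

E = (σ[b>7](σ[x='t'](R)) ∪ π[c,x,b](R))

Row counts bottom-up:
  R → 5
  σ[x='t'](R) → 2
  σ[b>7](σ[x='t'](R)) → 1
  R → 5
  π[c,x,b](R) → 5
  (σ[b>7](σ[x='t'](R)) ∪ π[c,x,b](R)) → 6

|E| = 6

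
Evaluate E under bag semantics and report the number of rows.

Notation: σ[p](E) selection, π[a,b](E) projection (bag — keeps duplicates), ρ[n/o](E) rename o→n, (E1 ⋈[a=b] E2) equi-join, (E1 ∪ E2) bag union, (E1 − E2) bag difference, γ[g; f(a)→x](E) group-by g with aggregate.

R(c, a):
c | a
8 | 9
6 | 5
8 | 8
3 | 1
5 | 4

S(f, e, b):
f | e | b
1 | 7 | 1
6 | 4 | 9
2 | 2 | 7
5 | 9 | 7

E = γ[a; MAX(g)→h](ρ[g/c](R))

Stepwise |·|:
  R → 5
  ρ[g/c](R) → 5
  γ[a; MAX(g)→h](ρ[g/c](R)) → 5

|E| = 5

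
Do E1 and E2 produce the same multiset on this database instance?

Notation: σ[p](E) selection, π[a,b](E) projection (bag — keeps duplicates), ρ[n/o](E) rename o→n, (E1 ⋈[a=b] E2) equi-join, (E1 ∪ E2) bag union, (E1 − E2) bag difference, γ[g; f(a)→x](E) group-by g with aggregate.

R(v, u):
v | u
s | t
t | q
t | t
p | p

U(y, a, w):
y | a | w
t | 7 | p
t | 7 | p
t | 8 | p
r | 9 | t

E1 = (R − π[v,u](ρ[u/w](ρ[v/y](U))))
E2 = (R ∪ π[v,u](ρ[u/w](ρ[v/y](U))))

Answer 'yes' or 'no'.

E1 per-node cardinality:
  R → 4
  U → 4
  ρ[v/y](U) → 4
  ρ[u/w](ρ[v/y](U)) → 4
  π[v,u](ρ[u/w](ρ[v/y](U))) → 4
  (R − π[v,u](ρ[u/w](ρ[v/y](U)))) → 4
E2 per-node cardinality:
  R → 4
  U → 4
  ρ[v/y](U) → 4
  ρ[u/w](ρ[v/y](U)) → 4
  π[v,u](ρ[u/w](ρ[v/y](U))) → 4
  (R ∪ π[v,u](ρ[u/w](ρ[v/y](U)))) → 8

E1 result:
v | u
p | p
s | t
t | q
t | t
E2 result:
v | u
p | p
r | t
s | t
t | p
t | p
t | p
t | q
t | t
Witness: ('r', 't') appears 0× in E1 but 1× in E2.

no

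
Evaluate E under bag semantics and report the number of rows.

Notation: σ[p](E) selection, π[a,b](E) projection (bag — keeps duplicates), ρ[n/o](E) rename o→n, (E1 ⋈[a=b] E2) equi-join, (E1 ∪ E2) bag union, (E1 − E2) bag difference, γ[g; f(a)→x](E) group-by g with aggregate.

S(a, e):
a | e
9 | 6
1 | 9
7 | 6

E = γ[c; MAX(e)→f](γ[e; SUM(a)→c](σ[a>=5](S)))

Row counts bottom-up:
  S → 3
  σ[a>=5](S) → 2
  γ[e; SUM(a)→c](σ[a>=5](S)) → 1
  γ[c; MAX(e)→f](γ[e; SUM(a)→c](σ[a>=5](S))) → 1

|E| = 1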